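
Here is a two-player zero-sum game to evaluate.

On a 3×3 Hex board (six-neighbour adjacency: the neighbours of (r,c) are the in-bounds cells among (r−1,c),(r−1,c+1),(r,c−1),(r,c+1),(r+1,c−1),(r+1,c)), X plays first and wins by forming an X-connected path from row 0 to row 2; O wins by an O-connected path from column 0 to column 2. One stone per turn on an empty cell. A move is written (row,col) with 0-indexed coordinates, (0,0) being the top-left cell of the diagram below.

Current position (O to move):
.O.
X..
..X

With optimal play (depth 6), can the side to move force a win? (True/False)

O winning at [.O./X../..X]: True

[.O./X../..X] O move#1: (0,0):-1/OO./X../..X, (0,2):-1/.OO/X../..X, (1,1):+1/.O./XO./..X*, (1,2):-1/.O./X.O/..X, (2,0):-1/.O./X../O.X, (2,1):-1/.O./X../.OX
[.O./XO./..X] X move#2: (0,0):-1/XO./XO./..X*, (0,2):-1/.OX/XO./..X, (1,2):-1/.O./XOX/..X, (2,0):-1/.O./XO./X.X, (2,1):-1/.O./XO./.XX
[XO./XO./..X] O move#3: (0,2):-1/XOO/XO./..X, (1,2):-1/XO./XOO/..X, (2,0):+1/XO./XO./O.X*, (2,1):-1/XO./XO./.OX
[XO./XO./O.X] X move#4: (0,2):-1/XOX/XO./O.X*, (1,2):-1/XO./XOX/O.X, (2,1):-1/XO./XO./OXX
[XOX/XO./O.X] O move#5: (1,2):+1/XOX/XOO/O.X*, (2,1):-1/XOX/XO./OOX
[XOX/XOO/O.X] end (terminal -1, X#6); searched .O./X../..X to 6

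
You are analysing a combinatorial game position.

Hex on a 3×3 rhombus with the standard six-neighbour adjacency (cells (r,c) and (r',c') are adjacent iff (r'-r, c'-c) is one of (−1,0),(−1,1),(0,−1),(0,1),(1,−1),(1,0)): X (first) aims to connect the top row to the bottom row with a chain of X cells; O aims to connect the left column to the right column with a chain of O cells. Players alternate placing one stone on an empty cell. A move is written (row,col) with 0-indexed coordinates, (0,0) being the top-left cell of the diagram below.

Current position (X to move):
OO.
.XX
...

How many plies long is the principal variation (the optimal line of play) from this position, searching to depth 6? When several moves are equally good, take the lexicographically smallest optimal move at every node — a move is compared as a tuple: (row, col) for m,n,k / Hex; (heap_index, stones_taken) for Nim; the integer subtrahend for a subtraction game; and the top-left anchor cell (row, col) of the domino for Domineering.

ply 1, X at OO./.XX/... | (0,2)=+1→OOX/.XX/...*; (1,0)=-1→OO./XXX/...; (2,0)=-1→OO./.XX/X..; (2,1)=-1→OO./.XX/.X.; (2,2)=-1→OO./.XX/..X
ply 2, O at OOX/.XX/... | (1,0)=-1→OOX/OXX/...*; (2,0)=-1→OOX/.XX/O..; (2,1)=-1→OOX/.XX/.O.; (2,2)=-1→OOX/.XX/..O
ply 3, X at OOX/OXX/... | (2,0)=+1→OOX/OXX/X..*; (2,1)=+1→OOX/OXX/.X.; (2,2)=+1→OOX/OXX/..X
ply 4: OOX/OXX/X.. is terminal -1 (O); from OO./.XX/... depth 6

PV length from [OO./.XX/...]: 3 plies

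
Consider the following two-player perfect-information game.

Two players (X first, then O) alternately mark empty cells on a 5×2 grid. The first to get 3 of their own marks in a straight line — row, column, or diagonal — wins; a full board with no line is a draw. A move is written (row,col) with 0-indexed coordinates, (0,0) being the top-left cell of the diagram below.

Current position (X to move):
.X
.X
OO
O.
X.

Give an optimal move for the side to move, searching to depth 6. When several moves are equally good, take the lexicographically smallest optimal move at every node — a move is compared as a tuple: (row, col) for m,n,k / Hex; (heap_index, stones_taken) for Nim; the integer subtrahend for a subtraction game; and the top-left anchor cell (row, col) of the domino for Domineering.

[.X/.X/OO/O./X.] X move#1: (0,0):-1/XX/.X/OO/O./X., (1,0):+0/.X/XX/OO/O./X.*, (3,1):-1/.X/.X/OO/OX/X., (4,1):-1/.X/.X/OO/O./XX
[.X/XX/OO/O./X.] O move#2: (0,0):+0/OX/XX/OO/O./X.*, (3,1):+0/.X/XX/OO/OO/X., (4,1):+0/.X/XX/OO/O./XO
[OX/XX/OO/O./X.] X move#3: (3,1):+0/OX/XX/OO/OX/X.*, (4,1):+0/OX/XX/OO/O./XX
[OX/XX/OO/OX/X.] O move#4: (4,1):+0/OX/XX/OO/OX/XO*
[OX/XX/OO/OX/XO] end (terminal +0, X#5); searched .X/.X/OO/O./X. to 6

X's best at [.X/.X/OO/O./X.]: (1,0)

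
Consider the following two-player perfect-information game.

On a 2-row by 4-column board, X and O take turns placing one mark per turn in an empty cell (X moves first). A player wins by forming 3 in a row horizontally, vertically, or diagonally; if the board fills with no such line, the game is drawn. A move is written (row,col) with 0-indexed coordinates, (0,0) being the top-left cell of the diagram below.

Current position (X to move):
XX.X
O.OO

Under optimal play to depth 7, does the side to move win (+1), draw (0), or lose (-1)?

ply 1, X at XX.X/O.OO | (0,2)=+1→XXXX/O.OO*; (1,1)=+0→XX.X/OXOO
ply 2: XXXX/O.OO is terminal -1 (O); from XX.X/O.OO depth 7

value(XX.X/O.OO, X) = +1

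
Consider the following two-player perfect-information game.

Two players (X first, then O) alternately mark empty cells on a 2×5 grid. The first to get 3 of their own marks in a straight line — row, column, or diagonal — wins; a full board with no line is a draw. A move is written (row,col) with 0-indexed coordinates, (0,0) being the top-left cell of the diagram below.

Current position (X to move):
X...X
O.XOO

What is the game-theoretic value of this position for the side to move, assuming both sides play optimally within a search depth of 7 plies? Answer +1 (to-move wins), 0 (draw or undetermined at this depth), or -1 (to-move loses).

ply 1, X at X...X/O.XOO | (0,1)=+0→XX..X/O.XOO; (0,2)=+1→X.X.X/O.XOO*; (0,3)=+0→X..XX/O.XOO; (1,1)=+0→X...X/OXXOO
ply 2, O at X.X.X/O.XOO | (0,1)=-1→XOX.X/O.XOO*; (0,3)=-1→X.XOX/O.XOO; (1,1)=-1→X.X.X/OOXOO
ply 3, X at XOX.X/O.XOO | (0,3)=+1→XOXXX/O.XOO*; (1,1)=+0→XOX.X/OXXOO
ply 4: XOXXX/O.XOO is terminal -1 (O); from X...X/O.XOO depth 7

value(X...X/O.XOO, X) = +1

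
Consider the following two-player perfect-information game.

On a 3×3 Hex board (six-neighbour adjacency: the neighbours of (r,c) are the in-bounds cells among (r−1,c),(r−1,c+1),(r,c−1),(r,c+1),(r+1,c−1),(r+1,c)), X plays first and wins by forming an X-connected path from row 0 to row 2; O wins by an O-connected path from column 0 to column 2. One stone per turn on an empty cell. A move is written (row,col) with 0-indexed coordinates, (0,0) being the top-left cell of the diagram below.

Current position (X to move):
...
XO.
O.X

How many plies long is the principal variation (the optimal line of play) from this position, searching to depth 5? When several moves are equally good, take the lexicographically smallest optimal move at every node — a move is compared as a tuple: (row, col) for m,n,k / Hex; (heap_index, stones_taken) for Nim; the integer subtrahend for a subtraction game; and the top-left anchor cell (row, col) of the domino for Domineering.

[.../XO./O.X] X move#1: (0,0):-1/X../XO./O.X*, (0,1):-1/.X./XO./O.X, (0,2):-1/..X/XO./O.X, (1,2):-1/.../XOX/O.X, (2,1):-1/.../XO./OXX
[X../XO./O.X] O move#2: (0,1):+1/XO./XO./O.X*, (0,2):+1/X.O/XO./O.X, (1,2):+1/X../XOO/O.X, (2,1):+1/X../XO./OOX
[XO./XO./O.X] X move#3: (0,2):-1/XOX/XO./O.X*, (1,2):-1/XO./XOX/O.X, (2,1):-1/XO./XO./OXX
[XOX/XO./O.X] O move#4: (1,2):+1/XOX/XOO/O.X*, (2,1):-1/XOX/XO./OOX
[XOX/XOO/O.X] end (terminal -1, X#5); searched .../XO./O.X to 5

PV length from [.../XO./O.X]: 4 plies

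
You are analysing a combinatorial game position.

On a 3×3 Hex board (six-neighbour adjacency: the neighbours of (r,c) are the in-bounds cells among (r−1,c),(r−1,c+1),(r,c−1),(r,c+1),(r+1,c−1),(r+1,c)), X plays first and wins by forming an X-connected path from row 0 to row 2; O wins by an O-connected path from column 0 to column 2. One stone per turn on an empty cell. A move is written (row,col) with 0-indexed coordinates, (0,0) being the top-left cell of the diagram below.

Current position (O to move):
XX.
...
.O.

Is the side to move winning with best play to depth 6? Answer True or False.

p1 O@[XX./.../.O.]: (0,2)[XXO/.../.O.]-1 (1,0)[XX./O../.O.]+1* (1,1)[XX./.O./.O.]+1 (1,2)[XX./..O/.O.]-1 (2,0)[XX./.../OO.]+1 (2,2)[XX./.../.OO]-1
p2 X@[XX./O../.O.]: (0,2)[XXX/O../.O.]-1* (1,1)[XX./OX./.O.]-1 (1,2)[XX./O.X/.O.]-1 (2,0)[XX./O../XO.]-1 (2,2)[XX./O../.OX]-1
p3 O@[XXX/O../.O.]: (1,1)[XXX/OO./.O.]+1* (1,2)[XXX/O.O/.O.]+1 (2,0)[XXX/O../OO.]+1 (2,2)[XXX/O../.OO]+1
p4 X@[XXX/OO./.O.]: (1,2)[XXX/OOX/.O.]-1* (2,0)[XXX/OO./XO.]-1 (2,2)[XXX/OO./.OX]-1
p5 O@[XXX/OOX/.O.]: (2,0)[XXX/OOX/OO.]-1 (2,2)[XXX/OOX/.OO]+1*
p6 X@[XXX/OOX/.OO] terminal -1; root [XX./.../.O.] d6

O winning at [XX./.../.O.]: True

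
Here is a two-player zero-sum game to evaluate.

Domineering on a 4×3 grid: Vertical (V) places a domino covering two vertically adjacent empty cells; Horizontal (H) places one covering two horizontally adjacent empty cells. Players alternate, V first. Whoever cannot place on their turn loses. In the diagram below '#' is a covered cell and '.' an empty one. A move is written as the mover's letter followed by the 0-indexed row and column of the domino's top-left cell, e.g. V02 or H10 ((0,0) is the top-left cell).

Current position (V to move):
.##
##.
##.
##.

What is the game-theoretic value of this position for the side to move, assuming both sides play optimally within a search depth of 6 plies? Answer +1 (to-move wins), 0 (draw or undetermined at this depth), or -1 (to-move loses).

[.##/##./##./##.] V move#1: V12:+1/.##/###/###/##.*, V22:+1/.##/##./###/###
[.##/###/###/##.] end (terminal -1, H#2); searched .##/##./##./##. to 6

value(.##/##./##./##., V) = +1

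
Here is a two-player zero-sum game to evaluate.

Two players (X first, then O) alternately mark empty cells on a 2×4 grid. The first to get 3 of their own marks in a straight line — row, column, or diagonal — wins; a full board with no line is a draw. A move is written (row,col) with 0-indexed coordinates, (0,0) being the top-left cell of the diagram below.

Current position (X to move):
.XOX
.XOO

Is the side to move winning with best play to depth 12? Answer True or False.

[.XOX/.XOO] X move#1: (0,0):+0/XXOX/.XOO*, (1,0):+0/.XOX/XXOO
[XXOX/.XOO] O move#2: (1,0):+0/XXOX/OXOO*
[XXOX/OXOO] end (terminal +0, X#3); searched .XOX/.XOO to 12

X winning at [.XOX/.XOO]: False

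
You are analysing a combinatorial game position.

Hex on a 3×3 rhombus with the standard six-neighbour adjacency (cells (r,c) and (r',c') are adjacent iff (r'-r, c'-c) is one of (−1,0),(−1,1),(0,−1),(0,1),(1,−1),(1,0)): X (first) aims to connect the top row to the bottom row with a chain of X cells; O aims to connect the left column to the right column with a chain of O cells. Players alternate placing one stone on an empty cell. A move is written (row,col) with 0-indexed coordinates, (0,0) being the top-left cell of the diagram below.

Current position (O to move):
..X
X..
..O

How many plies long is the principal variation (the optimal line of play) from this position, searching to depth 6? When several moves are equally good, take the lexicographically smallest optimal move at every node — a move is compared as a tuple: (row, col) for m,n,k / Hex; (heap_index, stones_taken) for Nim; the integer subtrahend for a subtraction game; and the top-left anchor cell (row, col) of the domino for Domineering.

PV length from [..X/X../..O]: 6 plies

ply 1, O at ..X/X../..O | (0,0)=-1→O.X/X../..O*; (0,1)=-1→.OX/X../..O; (1,1)=-1→..X/XO./..O; (1,2)=-1→..X/X.O/..O; (2,0)=-1→..X/X../O.O; (2,1)=-1→..X/X../.OO
ply 2, X at O.X/X../..O | (0,1)=+1→OXX/X../..O*; (1,1)=+1→O.X/XX./..O; (1,2)=+1→O.X/X.X/..O; (2,0)=+1→O.X/X../X.O; (2,1)=+1→O.X/X../.XO
ply 3, O at OXX/X../..O | (1,1)=-1→OXX/XO./..O*; (1,2)=-1→OXX/X.O/..O; (2,0)=-1→OXX/X../O.O; (2,1)=-1→OXX/X../.OO
ply 4, X at OXX/XO./..O | (1,2)=+1→OXX/XOX/..O*; (2,0)=+1→OXX/XO./X.O; (2,1)=+1→OXX/XO./.XO
ply 5, O at OXX/XOX/..O | (2,0)=-1→OXX/XOX/O.O*; (2,1)=-1→OXX/XOX/.OO
ply 6, X at OXX/XOX/O.O | (2,1)=+1→OXX/XOX/OXO*
ply 7: OXX/XOX/OXO is terminal -1 (O); from ..X/X../..O depth 6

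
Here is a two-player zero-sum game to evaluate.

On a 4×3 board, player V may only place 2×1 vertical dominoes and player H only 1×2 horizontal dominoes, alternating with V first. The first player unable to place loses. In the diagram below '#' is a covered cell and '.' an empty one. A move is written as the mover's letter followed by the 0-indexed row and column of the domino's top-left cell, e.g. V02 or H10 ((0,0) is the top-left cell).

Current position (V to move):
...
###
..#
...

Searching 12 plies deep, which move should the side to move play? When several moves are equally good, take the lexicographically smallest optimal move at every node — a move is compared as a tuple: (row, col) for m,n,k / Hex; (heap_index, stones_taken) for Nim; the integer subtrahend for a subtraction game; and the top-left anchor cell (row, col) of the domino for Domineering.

V's best at [.../###/..#/...]: V21

[.../###/..#/...] V move#1: V20:-1/.../###/#.#/#.., V21:+1/.../###/.##/.#.*
[.../###/.##/.#.] H move#2: H00:-1/##./###/.##/.#.*, H01:-1/.##/###/.##/.#.
[##./###/.##/.#.] V move#3: V20:+1/##./###/###/##.*
[##./###/###/##.] end (terminal -1, H#4); searched .../###/..#/... to 12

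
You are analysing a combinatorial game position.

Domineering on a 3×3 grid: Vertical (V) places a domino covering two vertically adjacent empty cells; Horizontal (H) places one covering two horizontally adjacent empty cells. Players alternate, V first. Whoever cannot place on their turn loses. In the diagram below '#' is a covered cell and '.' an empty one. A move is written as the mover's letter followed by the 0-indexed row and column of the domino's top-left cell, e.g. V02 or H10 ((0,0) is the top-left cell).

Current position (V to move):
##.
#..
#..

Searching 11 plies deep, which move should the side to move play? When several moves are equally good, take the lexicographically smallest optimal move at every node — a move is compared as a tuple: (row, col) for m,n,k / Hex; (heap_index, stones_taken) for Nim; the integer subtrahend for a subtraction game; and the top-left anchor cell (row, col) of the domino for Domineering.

ply 1, V at ##./#../#.. | V02=-1→###/#.#/#..; V11=+1→##./##./##.*; V12=+1→##./#.#/#.#
ply 2: ##./##./##. is terminal -1 (H); from ##./#../#.. depth 11

V's best at [##./#../#..]: V11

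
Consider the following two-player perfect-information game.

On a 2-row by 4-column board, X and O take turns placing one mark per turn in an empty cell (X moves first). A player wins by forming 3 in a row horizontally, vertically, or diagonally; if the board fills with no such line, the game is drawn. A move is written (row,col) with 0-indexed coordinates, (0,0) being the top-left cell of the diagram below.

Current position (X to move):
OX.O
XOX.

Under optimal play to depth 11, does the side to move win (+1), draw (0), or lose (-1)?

p1 X@[OX.O/XOX.]: (0,2)[OXXO/XOX.]+0* (1,3)[OX.O/XOXX]+0
p2 O@[OXXO/XOX.]: (1,3)[OXXO/XOXO]+0*
p3 X@[OXXO/XOXO] terminal +0; root [OX.O/XOX.] d11

value(OX.O/XOX., X) = 0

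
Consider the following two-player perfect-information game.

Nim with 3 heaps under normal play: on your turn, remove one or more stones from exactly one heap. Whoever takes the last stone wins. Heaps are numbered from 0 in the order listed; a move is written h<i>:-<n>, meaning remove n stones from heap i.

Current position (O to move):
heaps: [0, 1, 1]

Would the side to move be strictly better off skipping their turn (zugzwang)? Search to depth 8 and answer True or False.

p1 O@[(0,1,1)]: h1:-1[(0,0,1)]-1* h2:-1[(0,1,0)]-1
p2 X@[(0,0,1)]: h2:-1[(0,0,0)]+1*
p3 O@[(0,0,0)] terminal -1; root [(0,1,1)] d8
pass branch (X moves first from the same position):
  | p1 X@[(0,1,1)]: h1:-1[(0,0,1)]-1* h2:-1[(0,1,0)]-1
  | p2 O@[(0,0,1)]: h2:-1[(0,0,0)]+1*
  | p3 X@[(0,0,0)] terminal -1; root [(0,1,1)] d8
O moving scores -1; O passing scores +1

zugzwang((0,1,1), O) = True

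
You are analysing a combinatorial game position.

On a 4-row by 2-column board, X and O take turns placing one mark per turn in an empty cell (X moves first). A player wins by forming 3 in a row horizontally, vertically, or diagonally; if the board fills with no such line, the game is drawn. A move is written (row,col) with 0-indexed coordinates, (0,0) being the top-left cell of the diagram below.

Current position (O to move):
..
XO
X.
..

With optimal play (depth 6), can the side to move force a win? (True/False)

ply 1, O at ../XO/X./.. | (0,0)=-1→O./XO/X./..*; (0,1)=-1→.O/XO/X./..; (2,1)=-1→../XO/XO/..; (3,0)=-1→../XO/X./O.; (3,1)=-1→../XO/X./.O
ply 2, X at O./XO/X./.. | (0,1)=+0→OX/XO/X./..; (2,1)=+0→O./XO/XX/..; (3,0)=+1→O./XO/X./X.*; (3,1)=+0→O./XO/X./.X
ply 3: O./XO/X./X. is terminal -1 (O); from ../XO/X./.. depth 6

O winning at [../XO/X./..]: False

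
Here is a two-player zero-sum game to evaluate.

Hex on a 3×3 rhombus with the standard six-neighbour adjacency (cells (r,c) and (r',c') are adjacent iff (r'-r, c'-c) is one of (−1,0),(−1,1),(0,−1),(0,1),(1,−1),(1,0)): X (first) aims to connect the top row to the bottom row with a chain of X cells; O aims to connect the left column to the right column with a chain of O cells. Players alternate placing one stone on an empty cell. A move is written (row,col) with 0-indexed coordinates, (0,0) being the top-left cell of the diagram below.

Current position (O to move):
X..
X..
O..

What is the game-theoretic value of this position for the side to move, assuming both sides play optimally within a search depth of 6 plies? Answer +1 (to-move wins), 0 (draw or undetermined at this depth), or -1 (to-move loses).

value(X../X../O.., O) = +1

[X../X../O..] O move#1: (0,1):-1/XO./X../O.., (0,2):+1/X.O/X../O..*, (1,1):+1/X../XO./O.., (1,2):+1/X../X.O/O.., (2,1):+1/X../X../OO., (2,2):+1/X../X../O.O
[X.O/X../O..] X move#2: (0,1):-1/XXO/X../O..*, (1,1):-1/X.O/XX./O.., (1,2):-1/X.O/X.X/O.., (2,1):-1/X.O/X../OX., (2,2):-1/X.O/X../O.X
[XXO/X../O..] O move#3: (1,1):+1/XXO/XO./O..*, (1,2):+1/XXO/X.O/O.., (2,1):+1/XXO/X../OO., (2,2):+1/XXO/X../O.O
[XXO/XO./O..] end (terminal -1, X#4); searched X../X../O.. to 6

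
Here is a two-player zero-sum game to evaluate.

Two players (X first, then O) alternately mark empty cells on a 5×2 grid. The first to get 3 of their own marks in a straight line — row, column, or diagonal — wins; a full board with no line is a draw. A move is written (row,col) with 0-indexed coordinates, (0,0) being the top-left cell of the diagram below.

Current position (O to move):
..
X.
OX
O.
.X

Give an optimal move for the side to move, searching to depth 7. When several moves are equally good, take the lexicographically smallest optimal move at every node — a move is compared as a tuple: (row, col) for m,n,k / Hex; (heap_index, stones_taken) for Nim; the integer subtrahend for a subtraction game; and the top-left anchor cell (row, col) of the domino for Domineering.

O's best at [../X./OX/O./.X]: (4,0)

p1 O@[../X./OX/O./.X]: (0,0)[O./X./OX/O./.X]-1 (0,1)[.O/X./OX/O./.X]-1 (1,1)[../XO/OX/O./.X]-1 (3,1)[../X./OX/OO/.X]+0 (4,0)[../X./OX/O./OX]+1*
p2 X@[../X./OX/O./OX] terminal -1; root [../X./OX/O./.X] d7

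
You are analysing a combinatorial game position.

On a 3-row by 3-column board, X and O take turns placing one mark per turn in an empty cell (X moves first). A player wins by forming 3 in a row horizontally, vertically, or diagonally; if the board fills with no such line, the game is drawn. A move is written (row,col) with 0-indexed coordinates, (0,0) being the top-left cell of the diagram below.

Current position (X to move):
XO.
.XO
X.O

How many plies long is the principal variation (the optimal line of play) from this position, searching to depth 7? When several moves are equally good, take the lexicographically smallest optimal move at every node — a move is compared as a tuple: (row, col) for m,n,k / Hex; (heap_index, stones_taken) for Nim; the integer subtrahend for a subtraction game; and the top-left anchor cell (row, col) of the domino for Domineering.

PV length from [XO./.XO/X.O]: 1 ply

ply 1, X at XO./.XO/X.O | (0,2)=+1→XOX/.XO/X.O*; (1,0)=+1→XO./XXO/X.O; (2,1)=-1→XO./.XO/XXO
ply 2: XOX/.XO/X.O is terminal -1 (O); from XO./.XO/X.O depth 7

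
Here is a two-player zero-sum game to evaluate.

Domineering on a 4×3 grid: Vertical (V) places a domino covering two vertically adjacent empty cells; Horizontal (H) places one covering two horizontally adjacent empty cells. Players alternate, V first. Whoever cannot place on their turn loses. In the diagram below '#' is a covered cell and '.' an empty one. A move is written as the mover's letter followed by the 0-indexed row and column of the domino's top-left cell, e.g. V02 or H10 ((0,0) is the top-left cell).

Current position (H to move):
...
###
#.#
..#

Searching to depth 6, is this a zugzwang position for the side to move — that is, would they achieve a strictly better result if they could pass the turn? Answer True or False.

p1 H@[.../###/#.#/..#]: H00[##./###/#.#/..#]-1 H01[.##/###/#.#/..#]-1 H30[.../###/#.#/###]+1*
p2 V@[.../###/#.#/###] terminal -1; root [.../###/#.#/..#] d6
if H skipped the turn, V would face:
~ p1 V@[.../###/#.#/..#]: V21[.../###/###/.##]-1*
~ p2 H@[.../###/###/.##]: H00[##./###/###/.##]+1* H01[.##/###/###/.##]+1
~ p3 V@[##./###/###/.##] terminal -1; root [.../###/#.#/..#] d6
compare (H): move=+1 vs pass=+1

zugzwang(.../###/#.#/..#, H) = False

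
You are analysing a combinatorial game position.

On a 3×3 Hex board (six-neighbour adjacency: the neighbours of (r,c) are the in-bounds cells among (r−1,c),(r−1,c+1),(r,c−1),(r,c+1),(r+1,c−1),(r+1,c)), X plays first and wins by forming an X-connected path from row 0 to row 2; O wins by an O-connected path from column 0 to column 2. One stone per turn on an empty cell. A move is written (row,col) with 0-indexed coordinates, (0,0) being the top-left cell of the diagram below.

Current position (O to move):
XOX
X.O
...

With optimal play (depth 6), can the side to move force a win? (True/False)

p1 O@[XOX/X.O/...]: (1,1)[XOX/XOO/...]-1 (2,0)[XOX/X.O/O..]+1* (2,1)[XOX/X.O/.O.]-1 (2,2)[XOX/X.O/..O]-1
p2 X@[XOX/X.O/O..]: (1,1)[XOX/XXO/O..]-1* (2,1)[XOX/X.O/OX.]-1 (2,2)[XOX/X.O/O.X]-1
p3 O@[XOX/XXO/O..]: (2,1)[XOX/XXO/OO.]+1* (2,2)[XOX/XXO/O.O]-1
p4 X@[XOX/XXO/OO.] terminal -1; root [XOX/X.O/...] d6

O winning at [XOX/X.O/...]: True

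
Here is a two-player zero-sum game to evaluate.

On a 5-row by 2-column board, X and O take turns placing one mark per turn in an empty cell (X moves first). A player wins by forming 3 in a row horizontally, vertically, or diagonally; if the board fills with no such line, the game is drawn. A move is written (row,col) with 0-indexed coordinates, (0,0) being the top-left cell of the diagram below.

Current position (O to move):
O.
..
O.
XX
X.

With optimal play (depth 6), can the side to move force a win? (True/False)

p1 O@[O./../O./XX/X.]: (0,1)[OO/../O./XX/X.]+0 (1,0)[O./O./O./XX/X.]+1* (1,1)[O./.O/O./XX/X.]+0 (2,1)[O./../OO/XX/X.]+0 (4,1)[O./../O./XX/XO]+0
p2 X@[O./O./O./XX/X.] terminal -1; root [O./../O./XX/X.] d6

O winning at [O./../O./XX/X.]: True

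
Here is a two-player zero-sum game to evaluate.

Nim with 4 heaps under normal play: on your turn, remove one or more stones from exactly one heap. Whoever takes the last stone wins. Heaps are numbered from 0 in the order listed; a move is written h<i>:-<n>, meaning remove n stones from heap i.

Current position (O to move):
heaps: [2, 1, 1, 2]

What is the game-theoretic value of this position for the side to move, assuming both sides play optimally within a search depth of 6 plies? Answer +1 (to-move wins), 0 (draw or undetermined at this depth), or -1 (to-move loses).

value((2,1,1,2), O) = -1

ply 1, O at (2,1,1,2) | h0:-1=-1→(1,1,1,2)*; h0:-2=-1→(0,1,1,2); h1:-1=-1→(2,0,1,2); h2:-1=-1→(2,1,0,2); h3:-1=-1→(2,1,1,1); h3:-2=-1→(2,1,1,0)
ply 2, X at (1,1,1,2) | h0:-1=-1→(0,1,1,2); h1:-1=-1→(1,0,1,2); h2:-1=-1→(1,1,0,2); h3:-1=+1→(1,1,1,1)*; h3:-2=-1→(1,1,1,0)
ply 3, O at (1,1,1,1) | h0:-1=-1→(0,1,1,1)*; h1:-1=-1→(1,0,1,1); h2:-1=-1→(1,1,0,1); h3:-1=-1→(1,1,1,0)
ply 4, X at (0,1,1,1) | h1:-1=+1→(0,0,1,1)*; h2:-1=+1→(0,1,0,1); h3:-1=+1→(0,1,1,0)
ply 5, O at (0,0,1,1) | h2:-1=-1→(0,0,0,1)*; h3:-1=-1→(0,0,1,0)
ply 6, X at (0,0,0,1) | h3:-1=+1→(0,0,0,0)*
ply 7: (0,0,0,0) is terminal -1 (O); from (2,1,1,2) depth 6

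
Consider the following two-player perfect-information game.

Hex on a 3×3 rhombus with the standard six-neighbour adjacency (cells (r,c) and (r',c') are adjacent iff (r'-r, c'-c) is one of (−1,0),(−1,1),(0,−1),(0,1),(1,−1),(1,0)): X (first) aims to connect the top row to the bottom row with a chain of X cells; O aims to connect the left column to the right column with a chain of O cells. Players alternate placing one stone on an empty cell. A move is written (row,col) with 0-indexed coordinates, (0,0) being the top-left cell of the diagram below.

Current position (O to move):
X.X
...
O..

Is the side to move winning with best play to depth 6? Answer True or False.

O winning at [X.X/.../O..]: True

p1 O@[X.X/.../O..]: (0,1)[XOX/.../O..]-1 (1,0)[X.X/O../O..]-1 (1,1)[X.X/.O./O..]-1 (1,2)[X.X/..O/O..]+1* (2,1)[X.X/.../OO.]+1 (2,2)[X.X/.../O.O]-1
p2 X@[X.X/..O/O..]: (0,1)[XXX/..O/O..]-1* (1,0)[X.X/X.O/O..]-1 (1,1)[X.X/.XO/O..]-1 (2,1)[X.X/..O/OX.]-1 (2,2)[X.X/..O/O.X]-1
p3 O@[XXX/..O/O..]: (1,0)[XXX/O.O/O..]+1* (1,1)[XXX/.OO/O..]+1 (2,1)[XXX/..O/OO.]+1 (2,2)[XXX/..O/O.O]+1
p4 X@[XXX/O.O/O..]: (1,1)[XXX/OXO/O..]-1* (2,1)[XXX/O.O/OX.]-1 (2,2)[XXX/O.O/O.X]-1
p5 O@[XXX/OXO/O..]: (2,1)[XXX/OXO/OO.]+1* (2,2)[XXX/OXO/O.O]-1
p6 X@[XXX/OXO/OO.] terminal -1; root [X.X/.../O..] d6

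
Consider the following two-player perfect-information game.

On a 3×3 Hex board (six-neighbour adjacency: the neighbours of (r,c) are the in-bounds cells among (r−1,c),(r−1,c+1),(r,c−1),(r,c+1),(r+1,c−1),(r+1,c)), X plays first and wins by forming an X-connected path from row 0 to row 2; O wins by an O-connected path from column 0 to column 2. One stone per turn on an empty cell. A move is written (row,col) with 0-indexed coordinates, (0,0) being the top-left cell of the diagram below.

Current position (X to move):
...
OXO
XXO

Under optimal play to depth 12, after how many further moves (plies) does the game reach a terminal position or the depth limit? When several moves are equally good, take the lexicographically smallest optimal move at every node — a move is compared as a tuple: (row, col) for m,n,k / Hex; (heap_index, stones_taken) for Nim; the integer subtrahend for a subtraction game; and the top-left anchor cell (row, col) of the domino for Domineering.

PV length from [.../OXO/XXO]: 3 plies

[.../OXO/XXO] X move#1: (0,0):+1/X../OXO/XXO*, (0,1):+1/.X./OXO/XXO, (0,2):+1/..X/OXO/XXO
[X../OXO/XXO] O move#2: (0,1):-1/XO./OXO/XXO*, (0,2):-1/X.O/OXO/XXO
[XO./OXO/XXO] X move#3: (0,2):+1/XOX/OXO/XXO*
[XOX/OXO/XXO] end (terminal -1, O#4); searched .../OXO/XXO to 12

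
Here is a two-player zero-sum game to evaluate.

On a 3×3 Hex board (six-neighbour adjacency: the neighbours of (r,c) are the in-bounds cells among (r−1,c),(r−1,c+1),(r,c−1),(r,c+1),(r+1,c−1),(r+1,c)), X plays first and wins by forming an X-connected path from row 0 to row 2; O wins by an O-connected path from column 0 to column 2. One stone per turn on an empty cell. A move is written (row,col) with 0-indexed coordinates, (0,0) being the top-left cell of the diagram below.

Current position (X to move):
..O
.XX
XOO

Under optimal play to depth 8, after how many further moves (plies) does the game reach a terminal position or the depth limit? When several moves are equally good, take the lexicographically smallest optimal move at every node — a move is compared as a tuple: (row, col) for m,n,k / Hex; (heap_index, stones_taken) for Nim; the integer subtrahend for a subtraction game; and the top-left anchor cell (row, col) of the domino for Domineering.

ply 1, X at ..O/.XX/XOO | (0,0)=+1→X.O/.XX/XOO*; (0,1)=+1→.XO/.XX/XOO; (1,0)=+1→..O/XXX/XOO
ply 2, O at X.O/.XX/XOO | (0,1)=-1→XOO/.XX/XOO*; (1,0)=-1→X.O/OXX/XOO
ply 3, X at XOO/.XX/XOO | (1,0)=+1→XOO/XXX/XOO*
ply 4: XOO/XXX/XOO is terminal -1 (O); from ..O/.XX/XOO depth 8

PV length from [..O/.XX/XOO]: 3 plies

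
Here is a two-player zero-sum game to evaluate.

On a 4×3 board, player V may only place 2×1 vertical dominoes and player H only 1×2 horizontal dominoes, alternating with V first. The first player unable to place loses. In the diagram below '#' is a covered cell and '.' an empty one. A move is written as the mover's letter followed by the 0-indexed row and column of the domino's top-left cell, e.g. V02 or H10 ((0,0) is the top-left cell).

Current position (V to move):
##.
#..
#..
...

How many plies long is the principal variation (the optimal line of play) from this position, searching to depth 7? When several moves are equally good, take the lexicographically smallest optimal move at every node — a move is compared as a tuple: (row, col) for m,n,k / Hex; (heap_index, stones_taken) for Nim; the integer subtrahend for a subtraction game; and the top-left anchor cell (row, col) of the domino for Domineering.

ply 1, V at ##./#../#../... | V02=-1→###/#.#/#../...; V11=+1→##./##./##./...*; V12=+1→##./#.#/#.#/...; V21=+1→##./#../##./.#.; V22=+1→##./#../#.#/..#
ply 2, H at ##./##./##./... | H30=-1→##./##./##./##.*; H31=-1→##./##./##./.##
ply 3, V at ##./##./##./##. | V02=+1→###/###/##./##.*; V12=+1→##./###/###/##.; V22=+1→##./##./###/###
ply 4: ###/###/##./##. is terminal -1 (H); from ##./#../#../... depth 7

PV length from [##./#../#../...]: 3 plies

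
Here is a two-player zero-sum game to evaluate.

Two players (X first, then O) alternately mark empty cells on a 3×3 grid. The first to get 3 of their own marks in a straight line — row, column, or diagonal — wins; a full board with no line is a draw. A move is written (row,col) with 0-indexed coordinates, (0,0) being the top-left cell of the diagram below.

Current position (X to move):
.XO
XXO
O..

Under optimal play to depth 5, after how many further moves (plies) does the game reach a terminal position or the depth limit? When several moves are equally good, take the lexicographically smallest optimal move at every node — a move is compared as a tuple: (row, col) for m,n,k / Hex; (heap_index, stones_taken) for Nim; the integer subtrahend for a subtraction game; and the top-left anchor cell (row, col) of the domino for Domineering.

[.XO/XXO/O..] X move#1: (0,0):-1/XXO/XXO/O.., (2,1):+1/.XO/XXO/OX.*, (2,2):+1/.XO/XXO/O.X
[.XO/XXO/OX.] end (terminal -1, O#2); searched .XO/XXO/O.. to 5

PV length from [.XO/XXO/O..]: 1 ply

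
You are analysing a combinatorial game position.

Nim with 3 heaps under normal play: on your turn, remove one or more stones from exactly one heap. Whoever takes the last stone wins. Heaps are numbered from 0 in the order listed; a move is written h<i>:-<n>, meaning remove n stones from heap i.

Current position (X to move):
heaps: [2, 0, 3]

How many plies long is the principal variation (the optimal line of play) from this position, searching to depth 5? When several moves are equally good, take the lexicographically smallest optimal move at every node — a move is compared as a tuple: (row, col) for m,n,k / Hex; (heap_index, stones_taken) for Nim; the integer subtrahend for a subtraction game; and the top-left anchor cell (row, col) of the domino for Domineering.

p1 X@[(2,0,3)]: h0:-1[(1,0,3)]-1 h0:-2[(0,0,3)]-1 h2:-1[(2,0,2)]+1* h2:-2[(2,0,1)]-1 h2:-3[(2,0,0)]-1
p2 O@[(2,0,2)]: h0:-1[(1,0,2)]-1* h0:-2[(0,0,2)]-1 h2:-1[(2,0,1)]-1 h2:-2[(2,0,0)]-1
p3 X@[(1,0,2)]: h0:-1[(0,0,2)]-1 h2:-1[(1,0,1)]+1* h2:-2[(1,0,0)]-1
p4 O@[(1,0,1)]: h0:-1[(0,0,1)]-1* h2:-1[(1,0,0)]-1
p5 X@[(0,0,1)]: h2:-1[(0,0,0)]+1*
p6 O@[(0,0,0)] terminal -1; root [(2,0,3)] d5

PV length from [(2,0,3)]: 5 plies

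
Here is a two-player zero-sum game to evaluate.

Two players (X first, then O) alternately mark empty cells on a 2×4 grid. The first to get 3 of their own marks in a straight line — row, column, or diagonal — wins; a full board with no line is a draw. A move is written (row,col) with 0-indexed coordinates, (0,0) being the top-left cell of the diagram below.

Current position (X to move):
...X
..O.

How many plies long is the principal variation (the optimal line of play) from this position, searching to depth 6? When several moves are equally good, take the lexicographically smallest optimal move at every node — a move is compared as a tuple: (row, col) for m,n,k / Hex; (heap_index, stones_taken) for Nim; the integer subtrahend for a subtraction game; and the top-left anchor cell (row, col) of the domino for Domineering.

p1 X@[...X/..O.]: (0,0)[X..X/..O.]-1 (0,1)[.X.X/..O.]+0* (0,2)[..XX/..O.]+0 (1,0)[...X/X.O.]+0 (1,1)[...X/.XO.]+0 (1,3)[...X/..OX]+0
p2 O@[.X.X/..O.]: (0,0)[OX.X/..O.]-1 (0,2)[.XOX/..O.]+0* (1,0)[.X.X/O.O.]-1 (1,1)[.X.X/.OO.]-1 (1,3)[.X.X/..OO]-1
p3 X@[.XOX/..O.]: (0,0)[XXOX/..O.]-1 (1,0)[.XOX/X.O.]+0* (1,1)[.XOX/.XO.]+0 (1,3)[.XOX/..OX]+0
p4 O@[.XOX/X.O.]: (0,0)[OXOX/X.O.]+0* (1,1)[.XOX/XOO.]+0 (1,3)[.XOX/X.OO]+0
p5 X@[OXOX/X.O.]: (1,1)[OXOX/XXO.]+0* (1,3)[OXOX/X.OX]+0
p6 O@[OXOX/XXO.]: (1,3)[OXOX/XXOO]+0*
p7 X@[OXOX/XXOO] terminal +0; root [...X/..O.] d6

PV length from [...X/..O.]: 6 plies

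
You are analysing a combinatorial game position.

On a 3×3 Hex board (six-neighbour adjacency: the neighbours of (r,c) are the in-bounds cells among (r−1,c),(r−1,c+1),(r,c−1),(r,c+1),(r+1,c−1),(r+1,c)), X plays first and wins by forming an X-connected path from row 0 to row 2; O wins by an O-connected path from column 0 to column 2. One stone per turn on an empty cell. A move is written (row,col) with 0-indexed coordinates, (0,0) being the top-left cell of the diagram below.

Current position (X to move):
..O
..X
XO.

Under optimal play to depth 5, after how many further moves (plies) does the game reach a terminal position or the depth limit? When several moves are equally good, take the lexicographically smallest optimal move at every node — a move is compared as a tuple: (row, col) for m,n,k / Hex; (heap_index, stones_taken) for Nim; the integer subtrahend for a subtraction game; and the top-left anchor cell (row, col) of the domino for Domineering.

PV length from [..O/..X/XO.]: 3 plies

[..O/..X/XO.] X move#1: (0,0):-1/X.O/..X/XO., (0,1):+1/.XO/..X/XO.*, (1,0):+1/..O/X.X/XO., (1,1):-1/..O/.XX/XO., (2,2):-1/..O/..X/XOX
[.XO/..X/XO.] O move#2: (0,0):-1/OXO/..X/XO.*, (1,0):-1/.XO/O.X/XO., (1,1):-1/.XO/.OX/XO., (2,2):-1/.XO/..X/XOO
[OXO/..X/XO.] X move#3: (1,0):+1/OXO/X.X/XO.*, (1,1):+1/OXO/.XX/XO., (2,2):+1/OXO/..X/XOX
[OXO/X.X/XO.] end (terminal -1, O#4); searched ..O/..X/XO. to 5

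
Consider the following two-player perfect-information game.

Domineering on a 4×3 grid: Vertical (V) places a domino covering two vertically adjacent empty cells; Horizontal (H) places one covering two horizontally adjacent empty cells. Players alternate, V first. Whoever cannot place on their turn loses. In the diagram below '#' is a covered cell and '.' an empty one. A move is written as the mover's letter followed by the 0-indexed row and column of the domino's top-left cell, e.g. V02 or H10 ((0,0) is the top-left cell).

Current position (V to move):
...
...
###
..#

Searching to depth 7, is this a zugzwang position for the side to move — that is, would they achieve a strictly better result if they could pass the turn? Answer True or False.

[.../.../###/..#] V move#1: V00:-1/#../#../###/..#, V01:+1/.#./.#./###/..#*, V02:-1/..#/..#/###/..#
[.#./.#./###/..#] H move#2: H30:-1/.#./.#./###/###*
[.#./.#./###/###] V move#3: V00:+1/##./##./###/###*, V02:+1/.##/.##/###/###
[##./##./###/###] end (terminal -1, H#4); searched .../.../###/..# to 7
if V skipped the turn, H would face:
~ [.../.../###/..#] H move#1: H00:+1/##./.../###/..#*, H01:+1/.##/.../###/..#, H10:+1/.../##./###/..#, H11:+1/.../.##/###/..#, H30:-1/.../.../###/###
~ [##./.../###/..#] V move#2: V02:-1/###/..#/###/..#*
~ [###/..#/###/..#] H move#3: H10:+1/###/###/###/..#*, H30:+1/###/..#/###/###
~ [###/###/###/..#] end (terminal -1, V#4); searched .../.../###/..# to 7
compare (V): move=+1 vs pass=-1

zugzwang(.../.../###/..#, V) = False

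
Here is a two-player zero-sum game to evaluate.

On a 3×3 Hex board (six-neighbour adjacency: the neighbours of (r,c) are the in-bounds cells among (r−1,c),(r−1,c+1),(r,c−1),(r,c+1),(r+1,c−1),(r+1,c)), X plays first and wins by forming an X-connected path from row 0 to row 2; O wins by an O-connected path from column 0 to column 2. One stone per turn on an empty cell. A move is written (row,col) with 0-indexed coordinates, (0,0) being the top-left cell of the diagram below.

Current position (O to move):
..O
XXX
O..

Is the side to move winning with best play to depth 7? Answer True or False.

p1 O@[..O/XXX/O..]: (0,0)[O.O/XXX/O..]-1* (0,1)[.OO/XXX/O..]-1 (2,1)[..O/XXX/OO.]-1 (2,2)[..O/XXX/O.O]-1
p2 X@[O.O/XXX/O..]: (0,1)[OXO/XXX/O..]+1* (2,1)[O.O/XXX/OX.]-1 (2,2)[O.O/XXX/O.X]-1
p3 O@[OXO/XXX/O..]: (2,1)[OXO/XXX/OO.]-1* (2,2)[OXO/XXX/O.O]-1
p4 X@[OXO/XXX/OO.]: (2,2)[OXO/XXX/OOX]+1*
p5 O@[OXO/XXX/OOX] terminal -1; root [..O/XXX/O..] d7

O winning at [..O/XXX/O..]: False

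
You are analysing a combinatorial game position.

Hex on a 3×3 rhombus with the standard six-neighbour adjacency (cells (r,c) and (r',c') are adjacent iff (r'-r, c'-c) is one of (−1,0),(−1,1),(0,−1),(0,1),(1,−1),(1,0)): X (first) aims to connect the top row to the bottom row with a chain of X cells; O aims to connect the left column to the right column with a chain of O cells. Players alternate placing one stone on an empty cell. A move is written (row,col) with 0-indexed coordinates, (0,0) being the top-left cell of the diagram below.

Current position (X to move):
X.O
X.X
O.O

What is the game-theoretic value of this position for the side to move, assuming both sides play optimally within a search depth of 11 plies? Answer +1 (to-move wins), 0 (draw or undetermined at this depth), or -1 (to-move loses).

value(X.O/X.X/O.O, X) = -1

p1 X@[X.O/X.X/O.O]: (0,1)[XXO/X.X/O.O]-1* (1,1)[X.O/XXX/O.O]-1 (2,1)[X.O/X.X/OXO]-1
p2 O@[XXO/X.X/O.O]: (1,1)[XXO/XOX/O.O]+1* (2,1)[XXO/X.X/OOO]+1
p3 X@[XXO/XOX/O.O] terminal -1; root [X.O/X.X/O.O] d11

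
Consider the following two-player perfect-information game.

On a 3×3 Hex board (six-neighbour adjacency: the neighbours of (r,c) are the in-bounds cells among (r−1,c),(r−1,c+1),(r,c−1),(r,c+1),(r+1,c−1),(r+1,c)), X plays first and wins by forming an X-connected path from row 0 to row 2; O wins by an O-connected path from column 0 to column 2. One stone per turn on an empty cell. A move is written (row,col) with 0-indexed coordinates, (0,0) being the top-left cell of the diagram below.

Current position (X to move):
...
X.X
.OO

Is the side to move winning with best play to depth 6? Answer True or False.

X winning at [.../X.X/.OO]: True

p1 X@[.../X.X/.OO]: (0,0)[X../X.X/.OO]-1 (0,1)[.X./X.X/.OO]-1 (0,2)[..X/X.X/.OO]-1 (1,1)[.../XXX/.OO]-1 (2,0)[.../X.X/XOO]+1*
p2 O@[.../X.X/XOO]: (0,0)[O../X.X/XOO]-1* (0,1)[.O./X.X/XOO]-1 (0,2)[..O/X.X/XOO]-1 (1,1)[.../XOX/XOO]-1
p3 X@[O../X.X/XOO]: (0,1)[OX./X.X/XOO]+1* (0,2)[O.X/X.X/XOO]+1 (1,1)[O../XXX/XOO]+1
p4 O@[OX./X.X/XOO] terminal -1; root [.../X.X/.OO] d6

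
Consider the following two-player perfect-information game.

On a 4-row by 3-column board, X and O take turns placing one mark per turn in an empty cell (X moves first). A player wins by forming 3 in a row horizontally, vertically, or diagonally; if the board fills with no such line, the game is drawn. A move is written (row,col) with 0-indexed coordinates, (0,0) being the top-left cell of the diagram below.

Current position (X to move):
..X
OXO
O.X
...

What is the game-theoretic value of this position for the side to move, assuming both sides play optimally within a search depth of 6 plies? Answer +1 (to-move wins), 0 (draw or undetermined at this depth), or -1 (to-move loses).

value(..X/OXO/O.X/..., X) = +1

p1 X@[..X/OXO/O.X/...]: (0,0)[X.X/OXO/O.X/...]+1* (0,1)[.XX/OXO/O.X/...]-1 (2,1)[..X/OXO/OXX/...]-1 (3,0)[..X/OXO/O.X/X..]-1 (3,1)[..X/OXO/O.X/.X.]-1 (3,2)[..X/OXO/O.X/..X]-1
p2 O@[X.X/OXO/O.X/...] terminal -1; root [..X/OXO/O.X/...] d6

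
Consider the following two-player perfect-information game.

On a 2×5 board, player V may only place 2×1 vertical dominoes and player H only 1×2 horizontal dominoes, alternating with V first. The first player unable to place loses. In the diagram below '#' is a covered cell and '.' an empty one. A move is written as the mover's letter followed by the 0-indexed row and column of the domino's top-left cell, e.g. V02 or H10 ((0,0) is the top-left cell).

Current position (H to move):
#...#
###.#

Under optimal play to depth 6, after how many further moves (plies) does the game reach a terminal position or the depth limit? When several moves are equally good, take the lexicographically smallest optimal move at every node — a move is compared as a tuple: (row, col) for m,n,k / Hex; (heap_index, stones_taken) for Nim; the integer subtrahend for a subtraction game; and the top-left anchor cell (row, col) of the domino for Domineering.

PV length from [#...#/###.#]: 1 ply

[#...#/###.#] H move#1: H01:-1/###.#/###.#, H02:+1/#.###/###.#*
[#.###/###.#] end (terminal -1, V#2); searched #...#/###.# to 6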